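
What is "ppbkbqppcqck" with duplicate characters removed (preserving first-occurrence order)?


Input: 'ppbkbqppcqck'
Operation: keep first occurrence of each character
Scan: s[0]='p' new -> keep; s[1]='p' seen -> skip; s[2]='b' new -> keep; s[3]='k' new -> keep; s[4]='b' seen -> skip; s[5]='q' new -> keep; s[6]='p' seen -> skip; s[7]='p' seen -> skip; s[8]='c' new -> keep; s[9]='q' seen -> skip; s[10]='c' seen -> skip; s[11]='k' seen -> skip
Result: pbkqc


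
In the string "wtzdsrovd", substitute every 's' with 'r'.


Input string: 'wtzdsrovd'
Operation: replace 's' with 'r'
Positions of 's': 4
After replacement: wtzdrrovd


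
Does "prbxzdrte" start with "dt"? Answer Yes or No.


Input string: 'prbxzdrte'
Prefix to check: 'dt'
First 2 characters of input: 'pr'
Match: False
Result: No


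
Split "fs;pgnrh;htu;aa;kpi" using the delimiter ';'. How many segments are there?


Input string: 'fs;pgnrh;htu;aa;kpi'
Delimiter: ';'
Split result: 'fs', 'pgnrh', 'htu', 'aa', 'kpi'
Number of parts: 5


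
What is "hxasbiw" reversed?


Input string: 'hxasbiw'
Operation: reverse character order
Original order: 'h' -> 'x' -> 'a' -> 's' -> 'b' -> 'i' -> 'w'
Reversed order: 'w' -> 'i' -> 'b' -> 's' -> 'a' -> 'x' -> 'h'
Result: wibsaxh


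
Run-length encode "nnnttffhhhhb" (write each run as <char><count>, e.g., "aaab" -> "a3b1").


Input: 'nnnttffhhhhb'
Operation: identify consecutive runs
Runs: 'nnn' -> n3, 'tt' -> t2, 'ff' -> f2, 'hhhh' -> h4, 'b' -> b1
Encoded: n3t2f2h4b1


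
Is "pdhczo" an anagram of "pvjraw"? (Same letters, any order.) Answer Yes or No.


String 1: 'pvjraw' -> sorted: 'ajprvw'
String 2: 'pdhczo' -> sorted: 'cdhopz'
Compare sorted forms: 'ajprvw' != 'cdhopz'
Anagram: No


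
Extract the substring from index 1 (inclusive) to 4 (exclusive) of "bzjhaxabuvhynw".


Input string: 'bzjhaxabuvhynw'
Operation: slice [1:4]
Extract characters: s[1]='z', s[2]='j', s[3]='h'
Result: zjh


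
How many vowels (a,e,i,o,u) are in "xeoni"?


Input string: 'xeoni'
Operation: count vowels (a, e, i, o, u)
Scan: s[0]='x', s[1]='e' (vowel), s[2]='o' (vowel), s[3]='n', s[4]='i' (vowel)
Vowels found: 3
Result: 3


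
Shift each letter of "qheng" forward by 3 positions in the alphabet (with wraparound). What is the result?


Input: 'qheng', shift = 3
Operation: for each letter, (position + 3) mod 26
Mapping: 'q'(16+3=19)->'t', 'h'(7+3=10)->'k', 'e'(4+3=7)->'h', 'n'(13+3=16)->'q', 'g'(6+3=9)->'j'
Result: tkhqj


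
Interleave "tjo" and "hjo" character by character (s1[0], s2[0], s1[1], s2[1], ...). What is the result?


String 1: 'tjo'
String 2: 'hjo'
Operation: alternate characters
Pairs: 't'+'h', 'j'+'j', 'o'+'o'
Result: thjjoo


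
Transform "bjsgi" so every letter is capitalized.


Input string: 'bjsgi'
Operation: convert each letter to uppercase
Mapping: 'b'->'B', 'j'->'J', 's'->'S', 'g'->'G', 'i'->'I'
Result: BJSGI


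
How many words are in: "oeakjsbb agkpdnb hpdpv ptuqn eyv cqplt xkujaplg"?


Input string: 'oeakjsbb agkpdnb hpdpv ptuqn eyv cqplt xkujaplg'
Operation: split by spaces
Words found: 'oeakjsbb', 'agkpdnb', 'hpdpv', 'ptuqn', 'eyv', 'cqplt', 'xkujaplg'
Word count: 7


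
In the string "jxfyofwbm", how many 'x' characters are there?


Input string: 'jxfyofwbm'
Target character: 'x'
Scan each position: s[1]='x'
Matches found at indices: 1
Total: 1


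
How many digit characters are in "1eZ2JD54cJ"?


Input string: '1eZ2JD54cJ'
Operation: count digit characters (0-9)
Scan: '1'(digit), 'e', 'Z', '2'(digit), 'J', 'D', '5'(digit), '4'(digit), 'c', 'J'
Digits found: 4
Result: 4


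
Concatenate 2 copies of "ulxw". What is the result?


Input string: 'ulxw'
Operation: repeat 2 times
Concatenation: 'ulxw' + 'ulxw'
Result: ulxwulxw


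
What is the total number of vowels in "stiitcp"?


Input string: 'stiitcp'
Operation: count vowels (a, e, i, o, u)
Scan: s[0]='s', s[1]='t', s[2]='i' (vowel), s[3]='i' (vowel), s[4]='t', s[5]='c', s[6]='p'
Vowels found: 2
Result: 2


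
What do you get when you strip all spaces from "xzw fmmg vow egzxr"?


Input string: 'xzw fmmg vow egzxr'
Operation: remove all spaces
Words: 'xzw', 'fmmg', 'vow', 'egzxr'
Join without spaces: xzwfmmgvowegzxr


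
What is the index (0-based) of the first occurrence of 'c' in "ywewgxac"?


Input string: 'ywewgxac'
Target: 'c'
Scanning left to right: s[0]='y', s[1]='w', s[2]='e', s[3]='w', s[4]='g', s[5]='x', s[6]='a', s[7]='c'
First match at index: 7


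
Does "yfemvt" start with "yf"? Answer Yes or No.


Input string: 'yfemvt'
Prefix to check: 'yf'
First 2 characters of input: 'yf'
Match: True
Result: Yes


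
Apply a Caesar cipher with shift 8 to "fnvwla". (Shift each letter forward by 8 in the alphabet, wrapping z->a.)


Input: 'fnvwla', shift = 8
Operation: for each letter, (position + 8) mod 26
Mapping: 'f'(5+8=13)->'n', 'n'(13+8=21)->'v', 'v'(21+8=29, 29 mod 26=3)->'d', 'w'(22+8=30, 30 mod 26=4)->'e', 'l'(11+8=19)->'t', 'a'(0+8=8)->'i'
Result: nvdeti


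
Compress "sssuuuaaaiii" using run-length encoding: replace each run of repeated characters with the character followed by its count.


Input: 'sssuuuaaaiii'
Operation: identify consecutive runs
Runs: 'sss' -> s3, 'uuu' -> u3, 'aaa' -> a3, 'iii' -> i3
Encoded: s3u3a3i3


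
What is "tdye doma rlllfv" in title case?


Input string: 'tdye doma rlllfv'
Operation: capitalize first letter of each word
Word transformations: 'tdye'->'Tdye', 'doma'->'Doma', 'rlllfv'->'Rlllfv'
Result: Tdye Doma Rlllfv


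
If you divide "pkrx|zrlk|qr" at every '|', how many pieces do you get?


Input string: 'pkrx|zrlk|qr'
Delimiter: '|'
Split result: 'pkrx', 'zrlk', 'qr'
Number of parts: 3


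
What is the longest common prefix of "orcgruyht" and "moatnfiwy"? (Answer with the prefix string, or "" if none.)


String 1: 'orcgruyht'
String 2: 'moatnfiwy'
Compare position by position:
pos 0: 'o' vs 'm' differ -> stop
Longest common prefix: "" (length 0)


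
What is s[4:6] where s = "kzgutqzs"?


Input string: 'kzgutqzs'
Operation: slice [4:6]
Extract characters: s[4]='t', s[5]='q'
Result: tq


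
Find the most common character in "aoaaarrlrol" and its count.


Input: 'aoaaarrlrol'
Operation: tally each character
Counts: 'a':4, 'l':2, 'o':2, 'r':3
Maximum: 'a' appears 4 times


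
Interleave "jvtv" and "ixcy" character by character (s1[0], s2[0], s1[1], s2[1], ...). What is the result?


String 1: 'jvtv'
String 2: 'ixcy'
Operation: alternate characters
Pairs: 'j'+'i', 'v'+'x', 't'+'c', 'v'+'y'
Result: jivxtcvy


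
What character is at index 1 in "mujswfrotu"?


Input string: 'mujswfrotu'
Operation: get character at index 1
Index mapping: s[0]='m', s[1]='u'
Result: 'u'


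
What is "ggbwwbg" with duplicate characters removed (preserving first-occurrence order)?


Input: 'ggbwwbg'
Operation: keep first occurrence of each character
Scan: s[0]='g' new -> keep; s[1]='g' seen -> skip; s[2]='b' new -> keep; s[3]='w' new -> keep; s[4]='w' seen -> skip; s[5]='b' seen -> skip; s[6]='g' seen -> skip
Result: gbw


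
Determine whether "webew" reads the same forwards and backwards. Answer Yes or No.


Input string: 'webew'
Reversed: 'webew'
Compare pairs: s[0]='w' vs s[4]='w' (match), s[1]='e' vs s[3]='e' (match)
Palindrome: Yes


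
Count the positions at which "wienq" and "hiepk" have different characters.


String 1: 'wienq'
String 2: 'hiepk'
Compare each position: pos 0: 'w'!='h', pos 1: 'i'=='i', pos 2: 'e'=='e', pos 3: 'n'!='p', pos 4: 'q'!='k'
Differing positions: 3
Hamming distance: 3


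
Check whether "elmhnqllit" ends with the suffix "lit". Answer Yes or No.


Input string: 'elmhnqllit'
Suffix to check: 'lit'
Last 3 characters of input: 'lit'
Match: True
Result: Yes


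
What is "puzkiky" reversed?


Input string: 'puzkiky'
Operation: reverse character order
Original order: 'p' -> 'u' -> 'z' -> 'k' -> 'i' -> 'k' -> 'y'
Reversed order: 'y' -> 'k' -> 'i' -> 'k' -> 'z' -> 'u' -> 'p'
Result: ykikzup


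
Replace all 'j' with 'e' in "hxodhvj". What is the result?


Input string: 'hxodhvj'
Operation: replace 'j' with 'e'
Positions of 'j': 6
After replacement: hxodhve


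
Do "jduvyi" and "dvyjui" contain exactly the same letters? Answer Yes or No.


String 1: 'jduvyi' -> sorted: 'dijuvy'
String 2: 'dvyjui' -> sorted: 'dijuvy'
Compare sorted forms: 'dijuvy' == 'dijuvy'
Anagram: Yes


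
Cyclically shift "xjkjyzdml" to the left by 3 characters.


Input: 'xjkjyzdml', shift = 3
Operation: split at index 3 and swap parts
Front part s[0:3] = 'xjk'
Back part s[3:] = 'jyzdml'
Rotated = back + front = 'jyzdml' + 'xjk'
Result: jyzdmlxjk


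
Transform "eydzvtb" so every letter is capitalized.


Input string: 'eydzvtb'
Operation: convert each letter to uppercase
Mapping: 'e'->'E', 'y'->'Y', 'd'->'D', 'z'->'Z', 'v'->'V', 't'->'T', 'b'->'B'
Result: EYDZVTB


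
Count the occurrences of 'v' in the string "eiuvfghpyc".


Input string: 'eiuvfghpyc'
Target character: 'v'
Scan each position: s[3]='v'
Matches found at indices: 3
Total: 1


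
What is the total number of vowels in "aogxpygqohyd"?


Input string: 'aogxpygqohyd'
Operation: count vowels (a, e, i, o, u)
Scan: s[0]='a' (vowel), s[1]='o' (vowel), s[2]='g', s[3]='x', s[4]='p', s[5]='y', s[6]='g', s[7]='q', s[8]='o' (vowel), s[9]='h', s[10]='y', s[11]='d'
Vowels found: 3
Result: 3


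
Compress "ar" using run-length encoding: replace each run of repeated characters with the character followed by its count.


Input: 'ar'
Operation: identify consecutive runs
Runs: 'a' -> a1, 'r' -> r1
Encoded: a1r1


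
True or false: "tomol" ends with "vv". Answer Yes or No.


Input string: 'tomol'
Suffix to check: 'vv'
Last 2 characters of input: 'ol'
Match: False
Result: No


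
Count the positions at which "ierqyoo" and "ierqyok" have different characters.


String 1: 'ierqyoo'
String 2: 'ierqyok'
Compare each position: pos 0: 'i'=='i', pos 1: 'e'=='e', pos 2: 'r'=='r', pos 3: 'q'=='q', pos 4: 'y'=='y', pos 5: 'o'=='o', pos 6: 'o'!='k'
Differing positions: 1
Hamming distance: 1


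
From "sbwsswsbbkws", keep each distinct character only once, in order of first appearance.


Input: 'sbwsswsbbkws'
Operation: keep first occurrence of each character
Scan: s[0]='s' new -> keep; s[1]='b' new -> keep; s[2]='w' new -> keep; s[3]='s' seen -> skip; s[4]='s' seen -> skip; s[5]='w' seen -> skip; s[6]='s' seen -> skip; s[7]='b' seen -> skip; s[8]='b' seen -> skip; s[9]='k' new -> keep; s[10]='w' seen -> skip; s[11]='s' seen -> skip
Result: sbwk


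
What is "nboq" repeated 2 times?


Input string: 'nboq'
Operation: repeat 2 times
Concatenation: 'nboq' + 'nboq'
Result: nboqnboq


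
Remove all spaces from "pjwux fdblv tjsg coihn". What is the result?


Input string: 'pjwux fdblv tjsg coihn'
Operation: remove all spaces
Words: 'pjwux', 'fdblv', 'tjsg', 'coihn'
Join without spaces: pjwuxfdblvtjsgcoihn


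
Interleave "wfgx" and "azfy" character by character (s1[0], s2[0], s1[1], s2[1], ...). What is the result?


String 1: 'wfgx'
String 2: 'azfy'
Operation: alternate characters
Pairs: 'w'+'a', 'f'+'z', 'g'+'f', 'x'+'y'
Result: wafzgfxy


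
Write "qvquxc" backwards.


Input string: 'qvquxc'
Operation: reverse character order
Original order: 'q' -> 'v' -> 'q' -> 'u' -> 'x' -> 'c'
Reversed order: 'c' -> 'x' -> 'u' -> 'q' -> 'v' -> 'q'
Result: cxuqvq


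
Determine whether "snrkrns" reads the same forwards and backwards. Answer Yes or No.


Input string: 'snrkrns'
Reversed: 'snrkrns'
Compare pairs: s[0]='s' vs s[6]='s' (match), s[1]='n' vs s[5]='n' (match), s[2]='r' vs s[4]='r' (match)
Palindrome: Yes


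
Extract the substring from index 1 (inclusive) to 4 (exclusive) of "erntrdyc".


Input string: 'erntrdyc'
Operation: slice [1:4]
Extract characters: s[1]='r', s[2]='n', s[3]='t'
Result: rnt


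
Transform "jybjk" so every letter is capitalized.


Input string: 'jybjk'
Operation: convert each letter to uppercase
Mapping: 'j'->'J', 'y'->'Y', 'b'->'B', 'j'->'J', 'k'->'K'
Result: JYBJK


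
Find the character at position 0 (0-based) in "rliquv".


Input string: 'rliquv'
Operation: get character at index 0
Index mapping: s[0]='r'
Result: 'r'


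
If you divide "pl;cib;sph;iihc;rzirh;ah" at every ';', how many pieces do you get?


Input string: 'pl;cib;sph;iihc;rzirh;ah'
Delimiter: ';'
Split result: 'pl', 'cib', 'sph', 'iihc', 'rzirh', 'ah'
Number of parts: 6


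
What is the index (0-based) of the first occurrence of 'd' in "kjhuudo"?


Input string: 'kjhuudo'
Target: 'd'
Scanning left to right: s[0]='k', s[1]='j', s[2]='h', s[3]='u', s[4]='u', s[5]='d'
First match at index: 5


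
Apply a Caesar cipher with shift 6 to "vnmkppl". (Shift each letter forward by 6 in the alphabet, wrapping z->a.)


Input: 'vnmkppl', shift = 6
Operation: for each letter, (position + 6) mod 26
Mapping: 'v'(21+6=27, 27 mod 26=1)->'b', 'n'(13+6=19)->'t', 'm'(12+6=18)->'s', 'k'(10+6=16)->'q', 'p'(15+6=21)->'v', 'p'(15+6=21)->'v', 'l'(11+6=17)->'r'
Result: btsqvvr


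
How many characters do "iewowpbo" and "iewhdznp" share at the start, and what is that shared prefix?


String 1: 'iewowpbo'
String 2: 'iewhdznp'
Compare position by position:
pos 0: 'i' vs 'i' match
pos 1: 'e' vs 'e' match
pos 2: 'w' vs 'w' match
pos 3: 'o' vs 'h' differ -> stop
Longest common prefix: "iew" (length 3)


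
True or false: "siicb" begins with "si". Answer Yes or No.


Input string: 'siicb'
Prefix to check: 'si'
First 2 characters of input: 'si'
Match: True
Result: Yes


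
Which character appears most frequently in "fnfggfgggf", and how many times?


Input: 'fnfggfgggf'
Operation: tally each character
Counts: 'f':4, 'g':5, 'n':1
Maximum: 'g' appears 5 times


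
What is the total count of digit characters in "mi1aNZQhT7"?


Input string: 'mi1aNZQhT7'
Operation: count digit characters (0-9)
Scan: 'm', 'i', '1'(digit), 'a', 'N', 'Z', 'Q', 'h', 'T', '7'(digit)
Digits found: 2
Result: 2


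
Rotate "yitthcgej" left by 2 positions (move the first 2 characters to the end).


Input: 'yitthcgej', shift = 2
Operation: split at index 2 and swap parts
Front part s[0:2] = 'yi'
Back part s[2:] = 'tthcgej'
Rotated = back + front = 'tthcgej' + 'yi'
Result: tthcgejyi


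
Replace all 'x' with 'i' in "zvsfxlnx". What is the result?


Input string: 'zvsfxlnx'
Operation: replace 'x' with 'i'
Positions of 'x': 4, 7
After replacement: zvsfilni


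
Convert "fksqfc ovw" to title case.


Input string: 'fksqfc ovw'
Operation: capitalize first letter of each word
Word transformations: 'fksqfc'->'Fksqfc', 'ovw'->'Ovw'
Result: Fksqfc Ovw


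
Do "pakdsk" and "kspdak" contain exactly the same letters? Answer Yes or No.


String 1: 'pakdsk' -> sorted: 'adkkps'
String 2: 'kspdak' -> sorted: 'adkkps'
Compare sorted forms: 'adkkps' == 'adkkps'
Anagram: Yes


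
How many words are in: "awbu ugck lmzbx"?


Input string: 'awbu ugck lmzbx'
Operation: split by spaces
Words found: 'awbu', 'ugck', 'lmzbx'
Word count: 3


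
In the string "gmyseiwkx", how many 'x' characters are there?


Input string: 'gmyseiwkx'
Target character: 'x'
Scan each position: s[8]='x'
Matches found at indices: 8
Total: 1


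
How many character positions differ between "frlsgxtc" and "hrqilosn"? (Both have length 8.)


String 1: 'frlsgxtc'
String 2: 'hrqilosn'
Compare each position: pos 0: 'f'!='h', pos 1: 'r'=='r', pos 2: 'l'!='q', pos 3: 's'!='i', pos 4: 'g'!='l', pos 5: 'x'!='o', pos 6: 't'!='s', pos 7: 'c'!='n'
Differing positions: 7
Hamming distance: 7


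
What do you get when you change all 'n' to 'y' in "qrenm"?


Input string: 'qrenm'
Operation: replace 'n' with 'y'
Positions of 'n': 3
After replacement: qreym


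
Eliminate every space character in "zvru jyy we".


Input string: 'zvru jyy we'
Operation: remove all spaces
Words: 'zvru', 'jyy', 'we'
Join without spaces: zvrujyywe


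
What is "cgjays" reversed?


Input string: 'cgjays'
Operation: reverse character order
Original order: 'c' -> 'g' -> 'j' -> 'a' -> 'y' -> 's'
Reversed order: 's' -> 'y' -> 'a' -> 'j' -> 'g' -> 'c'
Result: syajgc


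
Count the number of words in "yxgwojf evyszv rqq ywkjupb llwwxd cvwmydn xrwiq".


Input string: 'yxgwojf evyszv rqq ywkjupb llwwxd cvwmydn xrwiq'
Operation: split by spaces
Words found: 'yxgwojf', 'evyszv', 'rqq', 'ywkjupb', 'llwwxd', 'cvwmydn', 'xrwiq'
Word count: 7


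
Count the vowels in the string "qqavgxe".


Input string: 'qqavgxe'
Operation: count vowels (a, e, i, o, u)
Scan: s[0]='q', s[1]='q', s[2]='a' (vowel), s[3]='v', s[4]='g', s[5]='x', s[6]='e' (vowel)
Vowels found: 2
Result: 2


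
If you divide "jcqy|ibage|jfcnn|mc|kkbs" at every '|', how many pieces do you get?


Input string: 'jcqy|ibage|jfcnn|mc|kkbs'
Delimiter: '|'
Split result: 'jcqy', 'ibage', 'jfcnn', 'mc', 'kkbs'
Number of parts: 5


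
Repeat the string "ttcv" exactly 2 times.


Input string: 'ttcv'
Operation: repeat 2 times
Concatenation: 'ttcv' + 'ttcv'
Result: ttcvttcv


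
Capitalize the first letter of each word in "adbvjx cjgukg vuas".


Input string: 'adbvjx cjgukg vuas'
Operation: capitalize first letter of each word
Word transformations: 'adbvjx'->'Adbvjx', 'cjgukg'->'Cjgukg', 'vuas'->'Vuas'
Result: Adbvjx Cjgukg Vuas


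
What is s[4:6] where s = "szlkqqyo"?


Input string: 'szlkqqyo'
Operation: slice [4:6]
Extract characters: s[4]='q', s[5]='q'
Result: qq


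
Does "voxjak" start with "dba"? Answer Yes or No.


Input string: 'voxjak'
Prefix to check: 'dba'
First 3 characters of input: 'vox'
Match: False
Result: No


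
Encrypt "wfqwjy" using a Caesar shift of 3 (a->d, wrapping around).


Input: 'wfqwjy', shift = 3
Operation: for each letter, (position + 3) mod 26
Mapping: 'w'(22+3=25)->'z', 'f'(5+3=8)->'i', 'q'(16+3=19)->'t', 'w'(22+3=25)->'z', 'j'(9+3=12)->'m', 'y'(24+3=27, 27 mod 26=1)->'b'
Result: zitzmb


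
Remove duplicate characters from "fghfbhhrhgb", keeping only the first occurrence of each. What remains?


Input: 'fghfbhhrhgb'
Operation: keep first occurrence of each character
Scan: s[0]='f' new -> keep; s[1]='g' new -> keep; s[2]='h' new -> keep; s[3]='f' seen -> skip; s[4]='b' new -> keep; s[5]='h' seen -> skip; s[6]='h' seen -> skip; s[7]='r' new -> keep; s[8]='h' seen -> skip; s[9]='g' seen -> skip; s[10]='b' seen -> skip
Result: fghbr


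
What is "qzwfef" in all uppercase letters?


Input string: 'qzwfef'
Operation: convert each letter to uppercase
Mapping: 'q'->'Q', 'z'->'Z', 'w'->'W', 'f'->'F', 'e'->'E', 'f'->'F'
Result: QZWFEF


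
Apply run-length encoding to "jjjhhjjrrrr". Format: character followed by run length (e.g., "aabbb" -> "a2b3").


Input: 'jjjhhjjrrrr'
Operation: identify consecutive runs
Runs: 'jjj' -> j3, 'hh' -> h2, 'jj' -> j2, 'rrrr' -> r4
Encoded: j3h2j2r4


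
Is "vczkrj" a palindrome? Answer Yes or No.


Input string: 'vczkrj'
Reversed: 'jrkzcv'
Compare pairs: s[0]='v' vs s[5]='j' (mismatch), s[1]='c' vs s[4]='r' (mismatch), s[2]='z' vs s[3]='k' (mismatch)
Palindrome: No


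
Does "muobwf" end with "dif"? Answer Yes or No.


Input string: 'muobwf'
Suffix to check: 'dif'
Last 3 characters of input: 'bwf'
Match: False
Result: No


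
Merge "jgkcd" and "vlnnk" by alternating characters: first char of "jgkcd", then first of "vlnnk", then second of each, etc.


String 1: 'jgkcd'
String 2: 'vlnnk'
Operation: alternate characters
Pairs: 'j'+'v', 'g'+'l', 'k'+'n', 'c'+'n', 'd'+'k'
Result: jvglkncndk


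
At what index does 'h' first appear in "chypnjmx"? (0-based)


Input string: 'chypnjmx'
Target: 'h'
Scanning left to right: s[0]='c', s[1]='h'
First match at index: 1


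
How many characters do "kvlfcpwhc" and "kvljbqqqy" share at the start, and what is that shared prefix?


String 1: 'kvlfcpwhc'
String 2: 'kvljbqqqy'
Compare position by position:
pos 0: 'k' vs 'k' match
pos 1: 'v' vs 'v' match
pos 2: 'l' vs 'l' match
pos 3: 'f' vs 'j' differ -> stop
Longest common prefix: "kvl" (length 3)


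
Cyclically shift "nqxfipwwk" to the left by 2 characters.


Input: 'nqxfipwwk', shift = 2
Operation: split at index 2 and swap parts
Front part s[0:2] = 'nq'
Back part s[2:] = 'xfipwwk'
Rotated = back + front = 'xfipwwk' + 'nq'
Result: xfipwwknq


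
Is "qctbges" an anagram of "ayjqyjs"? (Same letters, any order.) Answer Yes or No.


String 1: 'ayjqyjs' -> sorted: 'ajjqsyy'
String 2: 'qctbges' -> sorted: 'bcegqst'
Compare sorted forms: 'ajjqsyy' != 'bcegqst'
Anagram: No


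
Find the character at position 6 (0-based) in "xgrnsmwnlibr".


Input string: 'xgrnsmwnlibr'
Operation: get character at index 6
Index mapping: s[0]='x', s[1]='g', s[2]='r', s[3]='n', s[4]='s', s[5]='m', s[6]='w'
Result: 'w'


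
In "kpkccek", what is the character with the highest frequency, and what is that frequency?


Input: 'kpkccek'
Operation: tally each character
Counts: 'c':2, 'e':1, 'k':3, 'p':1
Maximum: 'k' appears 3 times


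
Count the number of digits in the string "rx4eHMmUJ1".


Input string: 'rx4eHMmUJ1'
Operation: count digit characters (0-9)
Scan: 'r', 'x', '4'(digit), 'e', 'H', 'M', 'm', 'U', 'J', '1'(digit)
Digits found: 2
Result: 2


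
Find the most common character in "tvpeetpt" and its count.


Input: 'tvpeetpt'
Operation: tally each character
Counts: 'e':2, 'p':2, 't':3, 'v':1
Maximum: 't' appears 3 times


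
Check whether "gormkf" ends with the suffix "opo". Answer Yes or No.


Input string: 'gormkf'
Suffix to check: 'opo'
Last 3 characters of input: 'mkf'
Match: False
Result: No


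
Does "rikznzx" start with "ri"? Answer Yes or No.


Input string: 'rikznzx'
Prefix to check: 'ri'
First 2 characters of input: 'ri'
Match: True
Result: Yes


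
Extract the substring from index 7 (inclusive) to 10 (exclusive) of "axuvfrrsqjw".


Input string: 'axuvfrrsqjw'
Operation: slice [7:10]
Extract characters: s[7]='s', s[8]='q', s[9]='j'
Result: sqj


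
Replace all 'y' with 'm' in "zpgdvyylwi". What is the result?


Input string: 'zpgdvyylwi'
Operation: replace 'y' with 'm'
Positions of 'y': 5, 6
After replacement: zpgdvmmlwi


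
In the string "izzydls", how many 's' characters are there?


Input string: 'izzydls'
Target character: 's'
Scan each position: s[6]='s'
Matches found at indices: 6
Total: 1


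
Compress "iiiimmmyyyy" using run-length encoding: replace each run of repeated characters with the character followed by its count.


Input: 'iiiimmmyyyy'
Operation: identify consecutive runs
Runs: 'iiii' -> i4, 'mmm' -> m3, 'yyyy' -> y4
Encoded: i4m3y4


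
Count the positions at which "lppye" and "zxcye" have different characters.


String 1: 'lppye'
String 2: 'zxcye'
Compare each position: pos 0: 'l'!='z', pos 1: 'p'!='x', pos 2: 'p'!='c', pos 3: 'y'=='y', pos 4: 'e'=='e'
Differing positions: 3
Hamming distance: 3


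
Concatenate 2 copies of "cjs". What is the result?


Input string: 'cjs'
Operation: repeat 2 times
Concatenation: 'cjs' + 'cjs'
Result: cjscjs


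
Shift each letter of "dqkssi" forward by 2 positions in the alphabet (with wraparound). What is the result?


Input: 'dqkssi', shift = 2
Operation: for each letter, (position + 2) mod 26
Mapping: 'd'(3+2=5)->'f', 'q'(16+2=18)->'s', 'k'(10+2=12)->'m', 's'(18+2=20)->'u', 's'(18+2=20)->'u', 'i'(8+2=10)->'k'
Result: fsmuuk


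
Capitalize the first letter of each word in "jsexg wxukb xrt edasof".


Input string: 'jsexg wxukb xrt edasof'
Operation: capitalize first letter of each word
Word transformations: 'jsexg'->'Jsexg', 'wxukb'->'Wxukb', 'xrt'->'Xrt', 'edasof'->'Edasof'
Result: Jsexg Wxukb Xrt Edasof


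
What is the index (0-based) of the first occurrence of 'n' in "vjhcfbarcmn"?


Input string: 'vjhcfbarcmn'
Target: 'n'
Scanning left to right: s[0]='v', s[1]='j', s[2]='h', s[3]='c', s[4]='f', s[5]='b', s[6]='a', s[7]='r', s[8]='c', s[9]='m', s[10]='n'
First match at index: 10


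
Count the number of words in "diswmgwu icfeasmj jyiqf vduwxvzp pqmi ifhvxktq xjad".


Input string: 'diswmgwu icfeasmj jyiqf vduwxvzp pqmi ifhvxktq xjad'
Operation: split by spaces
Words found: 'diswmgwu', 'icfeasmj', 'jyiqf', 'vduwxvzp', 'pqmi', 'ifhvxktq', 'xjad'
Word count: 7


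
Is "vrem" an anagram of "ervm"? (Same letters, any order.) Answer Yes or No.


String 1: 'ervm' -> sorted: 'emrv'
String 2: 'vrem' -> sorted: 'emrv'
Compare sorted forms: 'emrv' == 'emrv'
Anagram: Yes


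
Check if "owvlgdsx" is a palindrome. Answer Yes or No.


Input string: 'owvlgdsx'
Reversed: 'xsdglvwo'
Compare pairs: s[0]='o' vs s[7]='x' (mismatch), s[1]='w' vs s[6]='s' (mismatch), s[2]='v' vs s[5]='d' (mismatch), s[3]='l' vs s[4]='g' (mismatch)
Palindrome: No


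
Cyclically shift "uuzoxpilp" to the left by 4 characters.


Input: 'uuzoxpilp', shift = 4
Operation: split at index 4 and swap parts
Front part s[0:4] = 'uuzo'
Back part s[4:] = 'xpilp'
Rotated = back + front = 'xpilp' + 'uuzo'
Result: xpilpuuzo


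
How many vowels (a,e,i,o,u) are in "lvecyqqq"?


Input string: 'lvecyqqq'
Operation: count vowels (a, e, i, o, u)
Scan: s[0]='l', s[1]='v', s[2]='e' (vowel), s[3]='c', s[4]='y', s[5]='q', s[6]='q', s[7]='q'
Vowels found: 1
Result: 1


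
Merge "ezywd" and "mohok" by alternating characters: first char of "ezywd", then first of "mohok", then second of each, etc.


String 1: 'ezywd'
String 2: 'mohok'
Operation: alternate characters
Pairs: 'e'+'m', 'z'+'o', 'y'+'h', 'w'+'o', 'd'+'k'
Result: emzoyhwodk


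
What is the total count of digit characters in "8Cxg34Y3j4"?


Input string: '8Cxg34Y3j4'
Operation: count digit characters (0-9)
Scan: '8'(digit), 'C', 'x', 'g', '3'(digit), '4'(digit), 'Y', '3'(digit), 'j', '4'(digit)
Digits found: 5
Result: 5


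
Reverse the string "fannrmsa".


Input string: 'fannrmsa'
Operation: reverse character order
Original order: 'f' -> 'a' -> 'n' -> 'n' -> 'r' -> 'm' -> 's' -> 'a'
Reversed order: 'a' -> 's' -> 'm' -> 'r' -> 'n' -> 'n' -> 'a' -> 'f'
Result: asmrnnaf


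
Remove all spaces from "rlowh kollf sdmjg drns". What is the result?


Input string: 'rlowh kollf sdmjg drns'
Operation: remove all spaces
Words: 'rlowh', 'kollf', 'sdmjg', 'drns'
Join without spaces: rlowhkollfsdmjgdrns


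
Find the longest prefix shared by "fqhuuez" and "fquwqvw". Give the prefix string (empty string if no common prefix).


String 1: 'fqhuuez'
String 2: 'fquwqvw'
Compare position by position:
pos 0: 'f' vs 'f' match
pos 1: 'q' vs 'q' match
pos 2: 'h' vs 'u' differ -> stop
Longest common prefix: "fq" (length 2)


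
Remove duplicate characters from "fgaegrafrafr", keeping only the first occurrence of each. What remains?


Input: 'fgaegrafrafr'
Operation: keep first occurrence of each character
Scan: s[0]='f' new -> keep; s[1]='g' new -> keep; s[2]='a' new -> keep; s[3]='e' new -> keep; s[4]='g' seen -> skip; s[5]='r' new -> keep; s[6]='a' seen -> skip; s[7]='f' seen -> skip; s[8]='r' seen -> skip; s[9]='a' seen -> skip; s[10]='f' seen -> skip; s[11]='r' seen -> skip
Result: fgaer


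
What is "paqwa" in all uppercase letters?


Input string: 'paqwa'
Operation: convert each letter to uppercase
Mapping: 'p'->'P', 'a'->'A', 'q'->'Q', 'w'->'W', 'a'->'A'
Result: PAQWA


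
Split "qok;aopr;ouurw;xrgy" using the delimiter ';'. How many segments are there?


Input string: 'qok;aopr;ouurw;xrgy'
Delimiter: ';'
Split result: 'qok', 'aopr', 'ouurw', 'xrgy'
Number of parts: 4


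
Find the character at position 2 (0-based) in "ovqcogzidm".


Input string: 'ovqcogzidm'
Operation: get character at index 2
Index mapping: s[0]='o', s[1]='v', s[2]='q'
Result: 'q'


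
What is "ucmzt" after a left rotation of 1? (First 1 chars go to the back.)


Input: 'ucmzt', shift = 1
Operation: split at index 1 and swap parts
Front part s[0:1] = 'u'
Back part s[1:] = 'cmzt'
Rotated = back + front = 'cmzt' + 'u'
Result: cmztu


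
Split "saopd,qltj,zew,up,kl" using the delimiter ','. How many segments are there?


Input string: 'saopd,qltj,zew,up,kl'
Delimiter: ','
Split result: 'saopd', 'qltj', 'zew', 'up', 'kl'
Number of parts: 5


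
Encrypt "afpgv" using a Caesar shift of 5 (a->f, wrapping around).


Input: 'afpgv', shift = 5
Operation: for each letter, (position + 5) mod 26
Mapping: 'a'(0+5=5)->'f', 'f'(5+5=10)->'k', 'p'(15+5=20)->'u', 'g'(6+5=11)->'l', 'v'(21+5=26, 26 mod 26=0)->'a'
Result: fkula


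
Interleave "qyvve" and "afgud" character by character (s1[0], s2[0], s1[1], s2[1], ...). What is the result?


String 1: 'qyvve'
String 2: 'afgud'
Operation: alternate characters
Pairs: 'q'+'a', 'y'+'f', 'v'+'g', 'v'+'u', 'e'+'d'
Result: qayfvgvued


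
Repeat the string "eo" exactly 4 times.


Input string: 'eo'
Operation: repeat 4 times
Concatenation: 'eo' + 'eo' + 'eo' + 'eo'
Result: eoeoeoeo


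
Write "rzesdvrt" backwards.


Input string: 'rzesdvrt'
Operation: reverse character order
Original order: 'r' -> 'z' -> 'e' -> 's' -> 'd' -> 'v' -> 'r' -> 't'
Reversed order: 't' -> 'r' -> 'v' -> 'd' -> 's' -> 'e' -> 'z' -> 'r'
Result: trvdsezr


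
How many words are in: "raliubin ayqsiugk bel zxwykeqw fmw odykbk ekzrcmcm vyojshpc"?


Input string: 'raliubin ayqsiugk bel zxwykeqw fmw odykbk ekzrcmcm vyojshpc'
Operation: split by spaces
Words found: 'raliubin', 'ayqsiugk', 'bel', 'zxwykeqw', 'fmw', 'odykbk', 'ekzrcmcm', 'vyojshpc'
Word count: 8


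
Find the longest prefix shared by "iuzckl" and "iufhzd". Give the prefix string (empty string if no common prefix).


String 1: 'iuzckl'
String 2: 'iufhzd'
Compare position by position:
pos 0: 'i' vs 'i' match
pos 1: 'u' vs 'u' match
pos 2: 'z' vs 'f' differ -> stop
Longest common prefix: "iu" (length 2)


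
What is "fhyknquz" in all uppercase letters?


Input string: 'fhyknquz'
Operation: convert each letter to uppercase
Mapping: 'f'->'F', 'h'->'H', 'y'->'Y', 'k'->'K', 'n'->'N', 'q'->'Q', 'u'->'U', 'z'->'Z'
Result: FHYKNQUZ


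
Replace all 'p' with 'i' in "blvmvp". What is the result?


Input string: 'blvmvp'
Operation: replace 'p' with 'i'
Positions of 'p': 5
After replacement: blvmvi


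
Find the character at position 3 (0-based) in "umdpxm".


Input string: 'umdpxm'
Operation: get character at index 3
Index mapping: s[0]='u', s[1]='m', s[2]='d', s[3]='p'
Result: 'p'


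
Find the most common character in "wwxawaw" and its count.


Input: 'wwxawaw'
Operation: tally each character
Counts: 'a':2, 'w':4, 'x':1
Maximum: 'w' appears 4 times


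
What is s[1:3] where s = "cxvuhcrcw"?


Input string: 'cxvuhcrcw'
Operation: slice [1:3]
Extract characters: s[1]='x', s[2]='v'
Result: xv


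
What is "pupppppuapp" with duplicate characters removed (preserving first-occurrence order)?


Input: 'pupppppuapp'
Operation: keep first occurrence of each character
Scan: s[0]='p' new -> keep; s[1]='u' new -> keep; s[2]='p' seen -> skip; s[3]='p' seen -> skip; s[4]='p' seen -> skip; s[5]='p' seen -> skip; s[6]='p' seen -> skip; s[7]='u' seen -> skip; s[8]='a' new -> keep; s[9]='p' seen -> skip; s[10]='p' seen -> skip
Result: pua


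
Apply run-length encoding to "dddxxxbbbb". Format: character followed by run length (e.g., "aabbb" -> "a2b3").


Input: 'dddxxxbbbb'
Operation: identify consecutive runs
Runs: 'ddd' -> d3, 'xxx' -> x3, 'bbbb' -> b4
Encoded: d3x3b4


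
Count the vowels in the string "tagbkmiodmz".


Input string: 'tagbkmiodmz'
Operation: count vowels (a, e, i, o, u)
Scan: s[0]='t', s[1]='a' (vowel), s[2]='g', s[3]='b', s[4]='k', s[5]='m', s[6]='i' (vowel), s[7]='o' (vowel), s[8]='d', s[9]='m', s[10]='z'
Vowels found: 3
Result: 3


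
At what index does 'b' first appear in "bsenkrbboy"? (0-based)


Input string: 'bsenkrbboy'
Target: 'b'
Scanning left to right: s[0]='b'
First match at index: 0


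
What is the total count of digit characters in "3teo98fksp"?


Input string: '3teo98fksp'
Operation: count digit characters (0-9)
Scan: '3'(digit), 't', 'e', 'o', '9'(digit), '8'(digit), 'f', 'k', 's', 'p'
Digits found: 3
Result: 3


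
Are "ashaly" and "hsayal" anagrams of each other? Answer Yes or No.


String 1: 'ashaly' -> sorted: 'aahlsy'
String 2: 'hsayal' -> sorted: 'aahlsy'
Compare sorted forms: 'aahlsy' == 'aahlsy'
Anagram: Yes


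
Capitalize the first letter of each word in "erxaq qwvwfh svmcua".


Input string: 'erxaq qwvwfh svmcua'
Operation: capitalize first letter of each word
Word transformations: 'erxaq'->'Erxaq', 'qwvwfh'->'Qwvwfh', 'svmcua'->'Svmcua'
Result: Erxaq Qwvwfh Svmcua


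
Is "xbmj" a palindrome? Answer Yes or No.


Input string: 'xbmj'
Reversed: 'jmbx'
Compare pairs: s[0]='x' vs s[3]='j' (mismatch), s[1]='b' vs s[2]='m' (mismatch)
Palindrome: No


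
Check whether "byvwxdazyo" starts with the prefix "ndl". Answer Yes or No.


Input string: 'byvwxdazyo'
Prefix to check: 'ndl'
First 3 characters of input: 'byv'
Match: False
Result: No


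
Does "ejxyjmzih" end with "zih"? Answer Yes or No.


Input string: 'ejxyjmzih'
Suffix to check: 'zih'
Last 3 characters of input: 'zih'
Match: True
Result: Yes


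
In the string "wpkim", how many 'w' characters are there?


Input string: 'wpkim'
Target character: 'w'
Scan each position: s[0]='w'
Matches found at indices: 0
Total: 1


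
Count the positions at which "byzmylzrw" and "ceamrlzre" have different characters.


String 1: 'byzmylzrw'
String 2: 'ceamrlzre'
Compare each position: pos 0: 'b'!='c', pos 1: 'y'!='e', pos 2: 'z'!='a', pos 3: 'm'=='m', pos 4: 'y'!='r', pos 5: 'l'=='l', pos 6: 'z'=='z', pos 7: 'r'=='r', pos 8: 'w'!='e'
Differing positions: 5
Hamming distance: 5


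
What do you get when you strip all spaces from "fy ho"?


Input string: 'fy ho'
Operation: remove all spaces
Words: 'fy', 'ho'
Join without spaces: fyho


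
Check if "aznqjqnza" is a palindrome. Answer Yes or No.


Input string: 'aznqjqnza'
Reversed: 'aznqjqnza'
Compare pairs: s[0]='a' vs s[8]='a' (match), s[1]='z' vs s[7]='z' (match), s[2]='n' vs s[6]='n' (match), s[3]='q' vs s[5]='q' (match)
Palindrome: Yes


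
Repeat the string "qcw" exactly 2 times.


Input string: 'qcw'
Operation: repeat 2 times
Concatenation: 'qcw' + 'qcw'
Result: qcwqcw


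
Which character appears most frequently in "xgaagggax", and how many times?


Input: 'xgaagggax'
Operation: tally each character
Counts: 'a':3, 'g':4, 'x':2
Maximum: 'g' appears 4 times


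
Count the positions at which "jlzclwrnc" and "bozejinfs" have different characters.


String 1: 'jlzclwrnc'
String 2: 'bozejinfs'
Compare each position: pos 0: 'j'!='b', pos 1: 'l'!='o', pos 2: 'z'=='z', pos 3: 'c'!='e', pos 4: 'l'!='j', pos 5: 'w'!='i', pos 6: 'r'!='n', pos 7: 'n'!='f', pos 8: 'c'!='s'
Differing positions: 8
Hamming distance: 8


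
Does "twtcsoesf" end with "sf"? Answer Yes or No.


Input string: 'twtcsoesf'
Suffix to check: 'sf'
Last 2 characters of input: 'sf'
Match: True
Result: Yes


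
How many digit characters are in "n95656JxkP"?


Input string: 'n95656JxkP'
Operation: count digit characters (0-9)
Scan: 'n', '9'(digit), '5'(digit), '6'(digit), '5'(digit), '6'(digit), 'J', 'x', 'k', 'P'
Digits found: 5
Result: 5


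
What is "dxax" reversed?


Input string: 'dxax'
Operation: reverse character order
Original order: 'd' -> 'x' -> 'a' -> 'x'
Reversed order: 'x' -> 'a' -> 'x' -> 'd'
Result: xaxd


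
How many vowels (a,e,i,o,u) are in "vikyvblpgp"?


Input string: 'vikyvblpgp'
Operation: count vowels (a, e, i, o, u)
Scan: s[0]='v', s[1]='i' (vowel), s[2]='k', s[3]='y', s[4]='v', s[5]='b', s[6]='l', s[7]='p', s[8]='g', s[9]='p'
Vowels found: 1
Result: 1


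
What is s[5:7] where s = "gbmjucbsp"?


Input string: 'gbmjucbsp'
Operation: slice [5:7]
Extract characters: s[5]='c', s[6]='b'
Result: cb


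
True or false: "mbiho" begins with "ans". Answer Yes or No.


Input string: 'mbiho'
Prefix to check: 'ans'
First 3 characters of input: 'mbi'
Match: False
Result: No


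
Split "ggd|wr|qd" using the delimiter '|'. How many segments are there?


Input string: 'ggd|wr|qd'
Delimiter: '|'
Split result: 'ggd', 'wr', 'qd'
Number of parts: 3


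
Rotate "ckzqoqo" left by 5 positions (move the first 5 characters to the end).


Input: 'ckzqoqo', shift = 5
Operation: split at index 5 and swap parts
Front part s[0:5] = 'ckzqo'
Back part s[5:] = 'qo'
Rotated = back + front = 'qo' + 'ckzqo'
Result: qockzqo


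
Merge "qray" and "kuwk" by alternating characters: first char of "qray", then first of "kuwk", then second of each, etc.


String 1: 'qray'
String 2: 'kuwk'
Operation: alternate characters
Pairs: 'q'+'k', 'r'+'u', 'a'+'w', 'y'+'k'
Result: qkruawyk


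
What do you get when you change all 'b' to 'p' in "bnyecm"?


Input string: 'bnyecm'
Operation: replace 'b' with 'p'
Positions of 'b': 0
After replacement: pnyecm


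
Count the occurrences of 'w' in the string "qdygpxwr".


Input string: 'qdygpxwr'
Target character: 'w'
Scan each position: s[6]='w'
Matches found at indices: 6
Total: 1


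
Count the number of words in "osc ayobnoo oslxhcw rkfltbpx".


Input string: 'osc ayobnoo oslxhcw rkfltbpx'
Operation: split by spaces
Words found: 'osc', 'ayobnoo', 'oslxhcw', 'rkfltbpx'
Word count: 4


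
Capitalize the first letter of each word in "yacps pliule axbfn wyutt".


Input string: 'yacps pliule axbfn wyutt'
Operation: capitalize first letter of each word
Word transformations: 'yacps'->'Yacps', 'pliule'->'Pliule', 'axbfn'->'Axbfn', 'wyutt'->'Wyutt'
Result: Yacps Pliule Axbfn Wyutt


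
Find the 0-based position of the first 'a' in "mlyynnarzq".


Input string: 'mlyynnarzq'
Target: 'a'
Scanning left to right: s[0]='m', s[1]='l', s[2]='y', s[3]='y', s[4]='n', s[5]='n', s[6]='a'
First match at index: 6


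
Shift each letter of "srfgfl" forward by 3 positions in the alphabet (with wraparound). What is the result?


Input: 'srfgfl', shift = 3
Operation: for each letter, (position + 3) mod 26
Mapping: 's'(18+3=21)->'v', 'r'(17+3=20)->'u', 'f'(5+3=8)->'i', 'g'(6+3=9)->'j', 'f'(5+3=8)->'i', 'l'(11+3=14)->'o'
Result: vuijio


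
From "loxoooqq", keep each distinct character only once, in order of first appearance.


Input: 'loxoooqq'
Operation: keep first occurrence of each character
Scan: s[0]='l' new -> keep; s[1]='o' new -> keep; s[2]='x' new -> keep; s[3]='o' seen -> skip; s[4]='o' seen -> skip; s[5]='o' seen -> skip; s[6]='q' new -> keep; s[7]='q' seen -> skip
Result: loxq


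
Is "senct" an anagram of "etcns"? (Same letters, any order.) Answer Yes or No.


String 1: 'etcns' -> sorted: 'censt'
String 2: 'senct' -> sorted: 'censt'
Compare sorted forms: 'censt' == 'censt'
Anagram: Yes


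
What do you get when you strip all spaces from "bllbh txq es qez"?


Input string: 'bllbh txq es qez'
Operation: remove all spaces
Words: 'bllbh', 'txq', 'es', 'qez'
Join without spaces: bllbhtxqesqez


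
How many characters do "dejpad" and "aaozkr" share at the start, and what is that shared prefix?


String 1: 'dejpad'
String 2: 'aaozkr'
Compare position by position:
pos 0: 'd' vs 'a' differ -> stop
Longest common prefix: "" (length 0)


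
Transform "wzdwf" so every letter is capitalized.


Input string: 'wzdwf'
Operation: convert each letter to uppercase
Mapping: 'w'->'W', 'z'->'Z', 'd'->'D', 'w'->'W', 'f'->'F'
Result: WZDWF


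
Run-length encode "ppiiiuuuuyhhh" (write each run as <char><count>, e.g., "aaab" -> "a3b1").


Input: 'ppiiiuuuuyhhh'
Operation: identify consecutive runs
Runs: 'pp' -> p2, 'iii' -> i3, 'uuuu' -> u4, 'y' -> y1, 'hhh' -> h3
Encoded: p2i3u4y1h3


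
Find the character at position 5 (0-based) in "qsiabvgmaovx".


Input string: 'qsiabvgmaovx'
Operation: get character at index 5
Index mapping: s[0]='q', s[1]='s', s[2]='i', s[3]='a', s[4]='b', s[5]='v'
Result: 'v'
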